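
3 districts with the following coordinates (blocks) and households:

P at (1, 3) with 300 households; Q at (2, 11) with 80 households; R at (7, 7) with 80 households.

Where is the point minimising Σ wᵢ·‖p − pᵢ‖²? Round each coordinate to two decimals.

(2.22, 5.09)

The minimiser of Σwᵢ‖p−pᵢ‖² is the weighted centroid p* = (Σwᵢpᵢ)/(Σwᵢ).
Σwᵢ = 460.
Σwᵢxᵢ = 300·1 + 80·2 + 80·7 = 1020.
Σwᵢyᵢ = 300·3 + 80·11 + 80·7 = 2340.
x* = 1020/460 = 2.22, y* = 2340/460 = 5.09.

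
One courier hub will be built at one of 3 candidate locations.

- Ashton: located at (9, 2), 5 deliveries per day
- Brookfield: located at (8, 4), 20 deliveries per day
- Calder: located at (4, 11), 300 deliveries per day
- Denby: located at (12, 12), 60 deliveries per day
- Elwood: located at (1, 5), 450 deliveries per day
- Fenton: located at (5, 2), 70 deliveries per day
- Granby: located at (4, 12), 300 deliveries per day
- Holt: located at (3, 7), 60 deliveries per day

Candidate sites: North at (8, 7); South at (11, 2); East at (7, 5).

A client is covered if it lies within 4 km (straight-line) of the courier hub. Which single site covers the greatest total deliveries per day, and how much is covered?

East, covering 95

Coverage radius r = 4 km; a point is covered iff (Δx)²+(Δy)² ≤ 4² = 16.
  North (8, 7): covers {Brookfield} → 20
  South (11, 2): covers {Ashton, Brookfield} → 25
  East (7, 5): covers {Ashton, Brookfield, Fenton} → 95
Maximum coverage at East: 95 deliveries per day.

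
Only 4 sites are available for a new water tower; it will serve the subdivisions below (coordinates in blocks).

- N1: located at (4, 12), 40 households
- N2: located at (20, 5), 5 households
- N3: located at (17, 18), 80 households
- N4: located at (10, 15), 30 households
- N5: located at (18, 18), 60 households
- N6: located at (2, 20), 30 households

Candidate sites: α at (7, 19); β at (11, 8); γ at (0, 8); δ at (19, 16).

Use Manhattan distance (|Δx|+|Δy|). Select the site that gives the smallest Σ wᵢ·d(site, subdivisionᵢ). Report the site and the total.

Total weighted distance at each candidate:
  α (7, 19): total = 2525
  β (11, 8): total = 3670
  γ (0, 8): total = 5205
  δ (19, 16): total = 2250
Minimum is at δ with total 2250 blocks.

δ, total 2250 blocks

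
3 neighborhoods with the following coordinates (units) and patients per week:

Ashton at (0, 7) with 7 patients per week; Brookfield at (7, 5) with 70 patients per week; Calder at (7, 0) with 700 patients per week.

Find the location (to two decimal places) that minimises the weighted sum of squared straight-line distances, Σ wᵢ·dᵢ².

The minimiser of Σwᵢ‖p−pᵢ‖² is the weighted centroid p* = (Σwᵢpᵢ)/(Σwᵢ).
Σwᵢ = 777.
Σwᵢxᵢ = 7·0 + 70·7 + 700·7 = 5390.
Σwᵢyᵢ = 7·7 + 70·5 + 700·0 = 399.
x* = 5390/777 = 6.94, y* = 399/777 = 0.51.

(6.94, 0.51)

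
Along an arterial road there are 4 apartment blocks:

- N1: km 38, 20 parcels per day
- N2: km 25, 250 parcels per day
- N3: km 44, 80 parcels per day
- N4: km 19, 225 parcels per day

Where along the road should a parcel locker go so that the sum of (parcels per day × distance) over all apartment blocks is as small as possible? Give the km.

For a sum of weighted absolute distances on a line, the optimum is the weighted median (not the mean). Total weight W = 575; half-weight = 287.5.
Sort by position and accumulate weight:
  km 19 (N4, w=225) → cum 225
  km 25 (N2, w=250) → cum 475  ≥ 287.5 → median here
  km 38 (N1, w=20) → cum 495
  km 44 (N3, w=80) → cum 575
Optimal location: km 25.

x = 25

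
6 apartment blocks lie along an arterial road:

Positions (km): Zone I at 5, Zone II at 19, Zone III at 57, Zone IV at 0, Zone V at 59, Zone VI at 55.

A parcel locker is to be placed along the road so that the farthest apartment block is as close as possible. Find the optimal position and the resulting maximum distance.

location 29.5, max distance 29.5

The 1-center on a line is the midpoint of the two extreme points: leftmost at 0, rightmost at 59.
Optimal location = (0 + 59)/2 = 29.5; maximum distance = (59 − 0)/2 = 29.5.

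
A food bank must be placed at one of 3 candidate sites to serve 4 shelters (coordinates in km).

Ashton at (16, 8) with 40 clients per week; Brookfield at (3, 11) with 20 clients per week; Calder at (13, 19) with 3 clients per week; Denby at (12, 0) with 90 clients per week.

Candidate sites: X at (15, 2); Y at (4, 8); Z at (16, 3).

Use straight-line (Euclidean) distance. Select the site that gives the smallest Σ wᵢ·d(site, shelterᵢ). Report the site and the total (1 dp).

Total weighted distance at each candidate:
  X (15, 2): total = 919.2
  Y (4, 8): total = 1604.1
  Z (16, 3): total = 1004.1
Minimum is at X with total 919.2 km.

X, total 919.2 km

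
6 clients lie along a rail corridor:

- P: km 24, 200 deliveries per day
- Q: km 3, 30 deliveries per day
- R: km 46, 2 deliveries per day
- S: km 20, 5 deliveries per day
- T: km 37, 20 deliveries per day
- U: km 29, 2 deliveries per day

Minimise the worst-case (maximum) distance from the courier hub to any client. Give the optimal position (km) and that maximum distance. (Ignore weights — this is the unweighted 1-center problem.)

location 24.5, max distance 21.5

The 1-center on a line is the midpoint of the two extreme points: leftmost at 3, rightmost at 46.
Optimal location = (3 + 46)/2 = 24.5; maximum distance = (46 − 3)/2 = 21.5.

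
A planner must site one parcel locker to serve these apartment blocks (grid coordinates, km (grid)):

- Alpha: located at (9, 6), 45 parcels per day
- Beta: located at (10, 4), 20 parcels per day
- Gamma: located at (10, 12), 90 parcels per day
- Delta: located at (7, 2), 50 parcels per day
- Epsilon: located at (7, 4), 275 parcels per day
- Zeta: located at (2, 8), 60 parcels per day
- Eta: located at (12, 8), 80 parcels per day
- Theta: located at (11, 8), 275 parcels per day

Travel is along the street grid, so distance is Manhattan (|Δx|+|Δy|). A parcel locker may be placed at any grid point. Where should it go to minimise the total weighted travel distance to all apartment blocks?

(10, 8)

Manhattan distance separates: Σwᵢ(|x−xᵢ|+|y−yᵢ|) = Σwᵢ|x−xᵢ| + Σwᵢ|y−yᵢ|, so x and y are optimised independently as 1-D weighted medians.
Total weight W = 895; half = 447.5.
x-coordinate, sorted with cumulative weight:
  x=2 (Zeta, w=60) cum 60
  x=7 (Delta, w=50) cum 110
  x=7 (Epsilon, w=275) cum 385
  x=9 (Alpha, w=45) cum 430
  x=10 (Beta, w=20) cum 450  ← median
  x=10 (Gamma, w=90) cum 540
  x=11 (Theta, w=275) cum 815
  x=12 (Eta, w=80) cum 895
⇒ x* = 10
y-coordinate, sorted with cumulative weight:
  y=2 (Delta, w=50) cum 50
  y=4 (Beta, w=20) cum 70
  y=4 (Epsilon, w=275) cum 345
  y=6 (Alpha, w=45) cum 390
  y=8 (Zeta, w=60) cum 450  ← median
  y=8 (Eta, w=80) cum 530
  y=8 (Theta, w=275) cum 805
  y=12 (Gamma, w=90) cum 895
⇒ y* = 8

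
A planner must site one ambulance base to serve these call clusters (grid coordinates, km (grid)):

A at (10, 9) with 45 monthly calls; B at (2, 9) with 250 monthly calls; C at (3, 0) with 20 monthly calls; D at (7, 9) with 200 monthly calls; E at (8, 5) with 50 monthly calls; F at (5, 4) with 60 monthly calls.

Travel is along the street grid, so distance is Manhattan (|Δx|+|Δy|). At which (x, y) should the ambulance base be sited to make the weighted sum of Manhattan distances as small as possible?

(5, 9)

Manhattan distance separates: Σwᵢ(|x−xᵢ|+|y−yᵢ|) = Σwᵢ|x−xᵢ| + Σwᵢ|y−yᵢ|, so x and y are optimised independently as 1-D weighted medians.
Total weight W = 625; half = 312.5.
x-coordinate, sorted with cumulative weight:
  x=2 (B, w=250) cum 250
  x=3 (C, w=20) cum 270
  x=5 (F, w=60) cum 330  ← median
  x=7 (D, w=200) cum 530
  x=8 (E, w=50) cum 580
  x=10 (A, w=45) cum 625
⇒ x* = 5
y-coordinate, sorted with cumulative weight:
  y=0 (C, w=20) cum 20
  y=4 (F, w=60) cum 80
  y=5 (E, w=50) cum 130
  y=9 (A, w=45) cum 175
  y=9 (B, w=250) cum 425  ← median
  y=9 (D, w=200) cum 625
⇒ y* = 9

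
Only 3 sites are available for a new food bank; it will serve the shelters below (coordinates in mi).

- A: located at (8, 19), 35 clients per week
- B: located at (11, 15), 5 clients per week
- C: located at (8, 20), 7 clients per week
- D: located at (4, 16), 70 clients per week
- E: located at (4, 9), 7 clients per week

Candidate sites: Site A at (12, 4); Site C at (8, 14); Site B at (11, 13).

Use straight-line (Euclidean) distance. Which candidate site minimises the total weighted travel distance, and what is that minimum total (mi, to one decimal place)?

Total weighted distance at each candidate:
  Site A (12, 4): total = 1789.6
  Site C (8, 14): total = 590.7
  Site B (11, 13): total = 887.6
Minimum is at Site C with total 590.7 mi.

Site C, total 590.7 mi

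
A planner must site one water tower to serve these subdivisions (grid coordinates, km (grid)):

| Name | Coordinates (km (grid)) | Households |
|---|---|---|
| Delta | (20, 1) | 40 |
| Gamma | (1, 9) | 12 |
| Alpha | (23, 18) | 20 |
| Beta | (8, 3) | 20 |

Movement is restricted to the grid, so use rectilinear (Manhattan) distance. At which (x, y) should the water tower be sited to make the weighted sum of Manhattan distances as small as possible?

Manhattan distance separates: Σwᵢ(|x−xᵢ|+|y−yᵢ|) = Σwᵢ|x−xᵢ| + Σwᵢ|y−yᵢ|, so x and y are optimised independently as 1-D weighted medians.
Total weight W = 92; half = 46.
x-coordinate, sorted with cumulative weight:
  x=1 (Gamma, w=12) cum 12
  x=8 (Beta, w=20) cum 32
  x=20 (Delta, w=40) cum 72  ← median
  x=23 (Alpha, w=20) cum 92
⇒ x* = 20
y-coordinate, sorted with cumulative weight:
  y=1 (Delta, w=40) cum 40
  y=3 (Beta, w=20) cum 60  ← median
  y=9 (Gamma, w=12) cum 72
  y=18 (Alpha, w=20) cum 92
⇒ y* = 3

(20, 3)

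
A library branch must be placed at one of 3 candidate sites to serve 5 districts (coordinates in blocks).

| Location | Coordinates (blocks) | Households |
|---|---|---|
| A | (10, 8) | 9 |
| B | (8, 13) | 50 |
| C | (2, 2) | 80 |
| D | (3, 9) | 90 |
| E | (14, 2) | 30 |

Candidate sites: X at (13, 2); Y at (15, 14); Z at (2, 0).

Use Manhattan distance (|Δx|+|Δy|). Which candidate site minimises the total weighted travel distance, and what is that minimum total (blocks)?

Z, total 2574 blocks

Total weighted distance at each candidate:
  X (13, 2): total = 3321
  Y (15, 14): total = 4419
  Z (2, 0): total = 2574
Minimum is at Z with total 2574 blocks.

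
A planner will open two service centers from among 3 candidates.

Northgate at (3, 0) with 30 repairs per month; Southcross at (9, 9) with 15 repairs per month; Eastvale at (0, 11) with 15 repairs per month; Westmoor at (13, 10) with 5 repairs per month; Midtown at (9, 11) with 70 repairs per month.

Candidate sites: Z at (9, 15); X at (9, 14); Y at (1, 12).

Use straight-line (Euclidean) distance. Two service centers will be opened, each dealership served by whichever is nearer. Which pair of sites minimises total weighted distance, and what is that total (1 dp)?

{X, Y}, total 699.5

Evaluate every pair (each demand assigned to the nearer of the two):
  {X, Y}: total = 699.5
  {Z, Y}: total = 788.2
  {Z, X}: total = 912.5
Best pair: {X, Y} with total 699.5.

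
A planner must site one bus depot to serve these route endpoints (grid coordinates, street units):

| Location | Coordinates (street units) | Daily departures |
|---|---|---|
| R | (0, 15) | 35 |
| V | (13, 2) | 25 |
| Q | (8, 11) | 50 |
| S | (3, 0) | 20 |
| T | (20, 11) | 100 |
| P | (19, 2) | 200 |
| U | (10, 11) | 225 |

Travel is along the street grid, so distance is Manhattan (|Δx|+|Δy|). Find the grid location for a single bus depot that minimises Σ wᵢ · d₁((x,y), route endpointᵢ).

(10, 11)

Manhattan distance separates: Σwᵢ(|x−xᵢ|+|y−yᵢ|) = Σwᵢ|x−xᵢ| + Σwᵢ|y−yᵢ|, so x and y are optimised independently as 1-D weighted medians.
Total weight W = 655; half = 327.5.
x-coordinate, sorted with cumulative weight:
  x=0 (R, w=35) cum 35
  x=3 (S, w=20) cum 55
  x=8 (Q, w=50) cum 105
  x=10 (U, w=225) cum 330  ← median
  x=13 (V, w=25) cum 355
  x=19 (P, w=200) cum 555
  x=20 (T, w=100) cum 655
⇒ x* = 10
y-coordinate, sorted with cumulative weight:
  y=0 (S, w=20) cum 20
  y=2 (V, w=25) cum 45
  y=2 (P, w=200) cum 245
  y=11 (Q, w=50) cum 295
  y=11 (T, w=100) cum 395  ← median
  y=11 (U, w=225) cum 620
  y=15 (R, w=35) cum 655
⇒ y* = 11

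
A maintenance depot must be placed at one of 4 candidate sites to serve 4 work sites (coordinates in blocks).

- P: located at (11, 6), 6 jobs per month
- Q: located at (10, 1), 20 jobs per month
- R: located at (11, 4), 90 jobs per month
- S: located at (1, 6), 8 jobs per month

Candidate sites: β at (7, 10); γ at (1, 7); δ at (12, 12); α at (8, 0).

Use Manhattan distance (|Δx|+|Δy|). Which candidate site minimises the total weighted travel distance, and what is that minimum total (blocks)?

α, total 848 blocks

Total weighted distance at each candidate:
  β (7, 10): total = 1268
  γ (1, 7): total = 1544
  δ (12, 12): total = 1248
  α (8, 0): total = 848
Minimum is at α with total 848 blocks.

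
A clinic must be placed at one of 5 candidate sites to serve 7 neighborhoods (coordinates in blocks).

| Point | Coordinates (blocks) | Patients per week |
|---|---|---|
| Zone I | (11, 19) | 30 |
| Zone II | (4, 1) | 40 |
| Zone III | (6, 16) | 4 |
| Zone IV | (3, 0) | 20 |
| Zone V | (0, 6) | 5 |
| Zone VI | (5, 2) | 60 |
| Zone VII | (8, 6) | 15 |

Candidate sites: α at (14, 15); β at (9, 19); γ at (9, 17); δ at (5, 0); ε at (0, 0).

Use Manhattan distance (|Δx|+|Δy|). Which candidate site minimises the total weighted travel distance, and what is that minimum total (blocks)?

δ, total 1248 blocks

Total weighted distance at each candidate:
  α (14, 15): total = 3386
  β (9, 19): total = 3084
  γ (9, 17): total = 2856
  δ (5, 0): total = 1248
  ε (0, 0): total = 1908
Minimum is at δ with total 1248 blocks.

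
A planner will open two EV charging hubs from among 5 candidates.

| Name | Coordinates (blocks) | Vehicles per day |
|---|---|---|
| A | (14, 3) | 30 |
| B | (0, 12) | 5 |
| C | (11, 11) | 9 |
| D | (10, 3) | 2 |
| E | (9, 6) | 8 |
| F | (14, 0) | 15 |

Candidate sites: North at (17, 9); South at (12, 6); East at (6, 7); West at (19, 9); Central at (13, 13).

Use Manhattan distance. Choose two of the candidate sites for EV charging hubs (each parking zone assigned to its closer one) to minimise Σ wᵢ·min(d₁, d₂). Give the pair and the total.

Evaluate every pair (each demand assigned to the nearer of the two):
  {South, Central}: total = 410
  {South, East}: total = 413
  {North, South}: total = 448
  {South, West}: total = 448
  {North, East}: total = 625
  {North, Central}: total = 670
  {East, Central}: total = 679
  {East, West}: total = 724
  {North, West}: total = 736
  {West, Central}: total = 760
Best pair: {South, Central} with total 410.

{South, Central}, total 410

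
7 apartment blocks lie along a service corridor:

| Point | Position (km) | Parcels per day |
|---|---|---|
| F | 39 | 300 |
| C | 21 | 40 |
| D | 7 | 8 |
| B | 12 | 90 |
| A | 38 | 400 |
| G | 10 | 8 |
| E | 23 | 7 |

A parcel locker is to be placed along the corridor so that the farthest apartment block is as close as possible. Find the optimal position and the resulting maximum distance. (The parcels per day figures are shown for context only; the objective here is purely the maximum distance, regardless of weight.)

location 23, max distance 16

The 1-center on a line is the midpoint of the two extreme points: leftmost at 7, rightmost at 39.
Optimal location = (7 + 39)/2 = 23; maximum distance = (39 − 7)/2 = 16.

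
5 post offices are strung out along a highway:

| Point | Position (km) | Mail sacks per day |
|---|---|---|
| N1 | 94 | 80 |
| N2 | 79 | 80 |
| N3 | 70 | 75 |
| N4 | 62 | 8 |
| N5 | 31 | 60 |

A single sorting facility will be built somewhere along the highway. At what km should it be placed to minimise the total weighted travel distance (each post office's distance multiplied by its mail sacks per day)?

For a sum of weighted absolute distances on a line, the optimum is the weighted median (not the mean). Total weight W = 303; half-weight = 151.5.
Sort by position and accumulate weight:
  km 31 (N5, w=60) → cum 60
  km 62 (N4, w=8) → cum 68
  km 70 (N3, w=75) → cum 143
  km 79 (N2, w=80) → cum 223  ≥ 151.5 → median here
  km 94 (N1, w=80) → cum 303
Optimal location: km 79.

x = 79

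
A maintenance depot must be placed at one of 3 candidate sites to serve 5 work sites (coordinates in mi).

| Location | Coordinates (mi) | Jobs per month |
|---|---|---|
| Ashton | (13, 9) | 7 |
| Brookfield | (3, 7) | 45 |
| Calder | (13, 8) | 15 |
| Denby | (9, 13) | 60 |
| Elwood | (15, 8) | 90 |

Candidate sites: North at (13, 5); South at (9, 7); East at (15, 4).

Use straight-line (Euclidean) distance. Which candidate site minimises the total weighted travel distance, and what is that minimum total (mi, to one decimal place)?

South, total 1270.6 mi

Total weighted distance at each candidate:
  North (13, 5): total = 1393.1
  South (9, 7): total = 1270.6
  East (15, 4): total = 1670.4
Minimum is at South with total 1270.6 mi.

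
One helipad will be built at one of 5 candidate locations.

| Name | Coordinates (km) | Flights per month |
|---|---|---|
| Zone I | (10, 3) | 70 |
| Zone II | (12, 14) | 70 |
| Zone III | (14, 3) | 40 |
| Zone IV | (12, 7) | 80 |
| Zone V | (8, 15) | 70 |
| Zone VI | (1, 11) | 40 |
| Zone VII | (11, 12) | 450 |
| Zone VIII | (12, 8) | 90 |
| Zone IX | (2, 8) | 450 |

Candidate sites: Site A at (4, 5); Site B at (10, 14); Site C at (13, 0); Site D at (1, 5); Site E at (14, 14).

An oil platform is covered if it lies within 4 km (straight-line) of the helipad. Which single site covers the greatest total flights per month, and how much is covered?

Coverage radius r = 4 km; a point is covered iff (Δx)²+(Δy)² ≤ 4² = 16.
  Site A (4, 5): covers {Zone IX} → 450
  Site B (10, 14): covers {Zone II, Zone V, Zone VII} → 590
  Site C (13, 0): covers {Zone III} → 40
  Site D (1, 5): covers {Zone IX} → 450
  Site E (14, 14): covers {Zone II, Zone VII} → 520
Maximum coverage at Site B: 590 flights per month.

Site B, covering 590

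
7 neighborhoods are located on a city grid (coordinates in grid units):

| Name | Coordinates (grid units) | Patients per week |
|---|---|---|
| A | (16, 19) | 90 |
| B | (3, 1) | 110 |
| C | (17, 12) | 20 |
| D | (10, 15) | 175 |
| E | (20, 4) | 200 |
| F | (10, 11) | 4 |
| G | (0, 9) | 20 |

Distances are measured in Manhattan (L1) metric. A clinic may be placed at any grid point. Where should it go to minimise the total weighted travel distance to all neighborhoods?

(16, 4)

Manhattan distance separates: Σwᵢ(|x−xᵢ|+|y−yᵢ|) = Σwᵢ|x−xᵢ| + Σwᵢ|y−yᵢ|, so x and y are optimised independently as 1-D weighted medians.
Total weight W = 619; half = 309.5.
x-coordinate, sorted with cumulative weight:
  x=0 (G, w=20) cum 20
  x=3 (B, w=110) cum 130
  x=10 (D, w=175) cum 305
  x=10 (F, w=4) cum 309
  x=16 (A, w=90) cum 399  ← median
  x=17 (C, w=20) cum 419
  x=20 (E, w=200) cum 619
⇒ x* = 16
y-coordinate, sorted with cumulative weight:
  y=1 (B, w=110) cum 110
  y=4 (E, w=200) cum 310  ← median
  y=9 (G, w=20) cum 330
  y=11 (F, w=4) cum 334
  y=12 (C, w=20) cum 354
  y=15 (D, w=175) cum 529
  y=19 (A, w=90) cum 619
⇒ y* = 4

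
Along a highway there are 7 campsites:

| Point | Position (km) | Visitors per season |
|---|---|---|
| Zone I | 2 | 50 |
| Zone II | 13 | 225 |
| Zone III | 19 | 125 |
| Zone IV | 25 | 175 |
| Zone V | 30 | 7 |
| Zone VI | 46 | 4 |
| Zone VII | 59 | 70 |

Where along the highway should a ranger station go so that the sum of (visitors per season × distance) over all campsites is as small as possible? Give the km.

x = 19

For a sum of weighted absolute distances on a line, the optimum is the weighted median (not the mean). Total weight W = 656; half-weight = 328.
Sort by position and accumulate weight:
  km 2 (Zone I, w=50) → cum 50
  km 13 (Zone II, w=225) → cum 275
  km 19 (Zone III, w=125) → cum 400  ≥ 328 → median here
  km 25 (Zone IV, w=175) → cum 575
  km 30 (Zone V, w=7) → cum 582
  km 46 (Zone VI, w=4) → cum 586
  km 59 (Zone VII, w=70) → cum 656
Optimal location: km 19.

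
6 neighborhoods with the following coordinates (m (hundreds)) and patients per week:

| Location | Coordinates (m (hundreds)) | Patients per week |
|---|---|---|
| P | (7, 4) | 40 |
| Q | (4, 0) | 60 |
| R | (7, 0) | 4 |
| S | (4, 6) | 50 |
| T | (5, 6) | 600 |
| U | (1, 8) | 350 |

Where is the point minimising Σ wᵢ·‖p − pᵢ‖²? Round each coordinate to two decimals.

(3.71, 6.21)

The minimiser of Σwᵢ‖p−pᵢ‖² is the weighted centroid p* = (Σwᵢpᵢ)/(Σwᵢ).
Σwᵢ = 1104.
Σwᵢxᵢ = 40·7 + 60·4 + 4·7 + 50·4 + 600·5 + 350·1 = 4098.
Σwᵢyᵢ = 40·4 + 60·0 + 4·0 + 50·6 + 600·6 + 350·8 = 6860.
x* = 4098/1104 = 3.71, y* = 6860/1104 = 6.21.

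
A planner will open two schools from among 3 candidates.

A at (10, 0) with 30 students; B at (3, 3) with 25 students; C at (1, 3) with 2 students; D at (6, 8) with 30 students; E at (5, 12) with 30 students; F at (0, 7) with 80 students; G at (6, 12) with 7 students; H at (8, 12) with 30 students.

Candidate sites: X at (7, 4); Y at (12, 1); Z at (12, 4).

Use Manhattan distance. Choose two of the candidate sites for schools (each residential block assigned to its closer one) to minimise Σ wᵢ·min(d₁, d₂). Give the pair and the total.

Evaluate every pair (each demand assigned to the nearer of the two):
  {X, Y}: total = 1812
  {X, Z}: total = 1902
  {Y, Z}: total = 2772
Best pair: {X, Y} with total 1812.

{X, Y}, total 1812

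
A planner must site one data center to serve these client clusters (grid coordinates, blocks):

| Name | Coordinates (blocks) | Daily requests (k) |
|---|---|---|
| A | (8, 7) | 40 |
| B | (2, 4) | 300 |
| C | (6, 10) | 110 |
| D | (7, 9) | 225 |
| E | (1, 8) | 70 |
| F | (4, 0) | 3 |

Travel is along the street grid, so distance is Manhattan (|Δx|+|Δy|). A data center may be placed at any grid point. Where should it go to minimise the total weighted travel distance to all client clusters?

(6, 8)

Manhattan distance separates: Σwᵢ(|x−xᵢ|+|y−yᵢ|) = Σwᵢ|x−xᵢ| + Σwᵢ|y−yᵢ|, so x and y are optimised independently as 1-D weighted medians.
Total weight W = 748; half = 374.
x-coordinate, sorted with cumulative weight:
  x=1 (E, w=70) cum 70
  x=2 (B, w=300) cum 370
  x=4 (F, w=3) cum 373
  x=6 (C, w=110) cum 483  ← median
  x=7 (D, w=225) cum 708
  x=8 (A, w=40) cum 748
⇒ x* = 6
y-coordinate, sorted with cumulative weight:
  y=0 (F, w=3) cum 3
  y=4 (B, w=300) cum 303
  y=7 (A, w=40) cum 343
  y=8 (E, w=70) cum 413  ← median
  y=9 (D, w=225) cum 638
  y=10 (C, w=110) cum 748
⇒ y* = 8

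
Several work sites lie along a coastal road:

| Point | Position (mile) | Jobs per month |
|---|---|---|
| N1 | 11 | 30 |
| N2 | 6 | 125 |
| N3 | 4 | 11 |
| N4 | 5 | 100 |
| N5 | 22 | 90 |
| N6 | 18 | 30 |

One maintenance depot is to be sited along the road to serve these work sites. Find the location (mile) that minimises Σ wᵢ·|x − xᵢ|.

For a sum of weighted absolute distances on a line, the optimum is the weighted median (not the mean). Total weight W = 386; half-weight = 193.
Sort by position and accumulate weight:
  mile 4 (N3, w=11) → cum 11
  mile 5 (N4, w=100) → cum 111
  mile 6 (N2, w=125) → cum 236  ≥ 193 → median here
  mile 11 (N1, w=30) → cum 266
  mile 18 (N6, w=30) → cum 296
  mile 22 (N5, w=90) → cum 386
Optimal location: mile 6.

x = 6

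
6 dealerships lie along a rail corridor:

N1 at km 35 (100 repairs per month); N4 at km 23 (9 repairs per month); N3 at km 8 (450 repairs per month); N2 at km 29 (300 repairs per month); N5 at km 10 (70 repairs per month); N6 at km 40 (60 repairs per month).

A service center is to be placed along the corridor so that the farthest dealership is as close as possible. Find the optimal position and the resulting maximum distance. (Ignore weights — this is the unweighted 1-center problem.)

location 24, max distance 16

The 1-center on a line is the midpoint of the two extreme points: leftmost at 8, rightmost at 40.
Optimal location = (8 + 40)/2 = 24; maximum distance = (40 − 8)/2 = 16.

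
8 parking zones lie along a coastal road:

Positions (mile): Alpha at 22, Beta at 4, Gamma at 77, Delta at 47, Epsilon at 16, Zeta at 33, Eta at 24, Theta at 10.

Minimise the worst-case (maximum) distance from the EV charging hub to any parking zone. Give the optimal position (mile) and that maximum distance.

location 40.5, max distance 36.5

The 1-center on a line is the midpoint of the two extreme points: leftmost at 4, rightmost at 77.
Optimal location = (4 + 77)/2 = 40.5; maximum distance = (77 − 4)/2 = 36.5.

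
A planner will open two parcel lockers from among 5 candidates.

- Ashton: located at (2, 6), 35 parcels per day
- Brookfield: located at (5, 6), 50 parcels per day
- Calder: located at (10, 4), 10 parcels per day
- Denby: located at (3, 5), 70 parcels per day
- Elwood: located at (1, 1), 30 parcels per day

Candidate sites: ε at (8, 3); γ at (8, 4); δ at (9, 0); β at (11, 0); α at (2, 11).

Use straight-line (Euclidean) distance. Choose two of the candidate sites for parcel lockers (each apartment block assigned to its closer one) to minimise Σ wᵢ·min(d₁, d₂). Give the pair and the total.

Evaluate every pair (each demand assigned to the nearer of the two):
  {γ, α}: total = 960.7
  {ε, γ}: total = 997.0
  {ε, α}: total = 1004.9
  {γ, δ}: total = 1007.0
  {γ, β}: total = 1007.0
  {ε, δ}: total = 1064.6
  {ε, β}: total = 1064.6
  {δ, α}: total = 1175.4
  {β, α}: total = 1235.1
  {δ, β}: total = 1513.1
Best pair: {γ, α} with total 960.7.

{γ, α}, total 960.7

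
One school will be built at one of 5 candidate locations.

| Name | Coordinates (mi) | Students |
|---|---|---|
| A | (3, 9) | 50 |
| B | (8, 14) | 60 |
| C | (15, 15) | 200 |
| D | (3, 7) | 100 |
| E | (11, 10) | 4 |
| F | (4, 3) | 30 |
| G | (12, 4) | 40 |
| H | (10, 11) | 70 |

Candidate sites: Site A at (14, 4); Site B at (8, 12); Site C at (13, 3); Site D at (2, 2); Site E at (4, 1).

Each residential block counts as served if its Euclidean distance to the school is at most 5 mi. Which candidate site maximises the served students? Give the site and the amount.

Site B, covering 134

Coverage radius r = 5 mi; a point is covered iff (Δx)²+(Δy)² ≤ 5² = 25.
  Site A (14, 4): covers {G} → 40
  Site B (8, 12): covers {B, E, H} → 134
  Site C (13, 3): covers {G} → 40
  Site D (2, 2): covers {F} → 30
  Site E (4, 1): covers {F} → 30
Maximum coverage at Site B: 134 students.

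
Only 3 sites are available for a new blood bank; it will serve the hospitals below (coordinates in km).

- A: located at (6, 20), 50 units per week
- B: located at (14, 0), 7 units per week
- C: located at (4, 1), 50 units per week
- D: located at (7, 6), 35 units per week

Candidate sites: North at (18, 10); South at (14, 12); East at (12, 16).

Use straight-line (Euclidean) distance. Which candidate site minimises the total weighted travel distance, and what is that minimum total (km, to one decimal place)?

East, total 1714.7 km

Total weighted distance at each candidate:
  North (18, 10): total = 2098.2
  South (14, 12): total = 1715.7
  East (12, 16): total = 1714.7
Minimum is at East with total 1714.7 km.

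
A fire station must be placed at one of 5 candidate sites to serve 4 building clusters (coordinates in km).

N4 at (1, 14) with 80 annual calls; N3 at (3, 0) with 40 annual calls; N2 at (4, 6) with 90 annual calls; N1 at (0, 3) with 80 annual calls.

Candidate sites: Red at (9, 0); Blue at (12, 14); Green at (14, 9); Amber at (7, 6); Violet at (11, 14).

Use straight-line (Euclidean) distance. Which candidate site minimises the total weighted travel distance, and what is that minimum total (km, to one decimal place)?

Total weighted distance at each candidate:
  Red (9, 0): total = 2991.8
  Blue (12, 14): total = 3866.3
  Green (14, 9): total = 3840.9
  Amber (7, 6): total = 1967.7
  Violet (11, 14): total = 3646.2
Minimum is at Amber with total 1967.7 km.

Amber, total 1967.7 km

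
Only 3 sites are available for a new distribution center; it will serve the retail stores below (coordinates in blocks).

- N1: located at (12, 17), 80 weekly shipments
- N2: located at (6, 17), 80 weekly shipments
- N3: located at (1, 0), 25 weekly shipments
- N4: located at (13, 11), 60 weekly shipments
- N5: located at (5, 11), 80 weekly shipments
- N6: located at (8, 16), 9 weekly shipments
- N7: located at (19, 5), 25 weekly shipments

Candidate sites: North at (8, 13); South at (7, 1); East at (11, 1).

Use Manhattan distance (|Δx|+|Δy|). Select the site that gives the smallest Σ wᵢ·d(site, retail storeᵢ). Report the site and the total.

Total weighted distance at each candidate:
  North (8, 13): total = 2942
  South (7, 1): total = 5679
  East (11, 1): total = 5777
Minimum is at North with total 2942 blocks.

North, total 2942 blocks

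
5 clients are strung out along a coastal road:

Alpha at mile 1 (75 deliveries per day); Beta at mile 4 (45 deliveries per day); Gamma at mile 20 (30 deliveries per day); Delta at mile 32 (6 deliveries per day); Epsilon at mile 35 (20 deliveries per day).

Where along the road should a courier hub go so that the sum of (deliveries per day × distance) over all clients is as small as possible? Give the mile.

For a sum of weighted absolute distances on a line, the optimum is the weighted median (not the mean). Total weight W = 176; half-weight = 88.
Sort by position and accumulate weight:
  mile 1 (Alpha, w=75) → cum 75
  mile 4 (Beta, w=45) → cum 120  ≥ 88 → median here
  mile 20 (Gamma, w=30) → cum 150
  mile 32 (Delta, w=6) → cum 156
  mile 35 (Epsilon, w=20) → cum 176
Optimal location: mile 4.

x = 4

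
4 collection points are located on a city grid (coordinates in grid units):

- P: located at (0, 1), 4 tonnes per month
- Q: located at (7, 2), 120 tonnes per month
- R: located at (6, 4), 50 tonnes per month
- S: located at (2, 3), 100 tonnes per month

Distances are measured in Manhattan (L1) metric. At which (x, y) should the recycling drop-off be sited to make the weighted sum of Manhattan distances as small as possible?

(6, 3)

Manhattan distance separates: Σwᵢ(|x−xᵢ|+|y−yᵢ|) = Σwᵢ|x−xᵢ| + Σwᵢ|y−yᵢ|, so x and y are optimised independently as 1-D weighted medians.
Total weight W = 274; half = 137.
x-coordinate, sorted with cumulative weight:
  x=0 (P, w=4) cum 4
  x=2 (S, w=100) cum 104
  x=6 (R, w=50) cum 154  ← median
  x=7 (Q, w=120) cum 274
⇒ x* = 6
y-coordinate, sorted with cumulative weight:
  y=1 (P, w=4) cum 4
  y=2 (Q, w=120) cum 124
  y=3 (S, w=100) cum 224  ← median
  y=4 (R, w=50) cum 274
⇒ y* = 3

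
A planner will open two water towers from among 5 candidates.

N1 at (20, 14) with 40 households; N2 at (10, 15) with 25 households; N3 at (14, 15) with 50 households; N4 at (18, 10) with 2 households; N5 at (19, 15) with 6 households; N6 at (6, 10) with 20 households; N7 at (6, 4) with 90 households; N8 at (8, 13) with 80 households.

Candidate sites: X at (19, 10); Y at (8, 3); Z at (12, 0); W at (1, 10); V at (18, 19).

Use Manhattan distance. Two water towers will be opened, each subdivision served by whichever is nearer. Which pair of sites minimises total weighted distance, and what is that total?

{Y, V}, total 2278

Evaluate every pair (each demand assigned to the nearer of the two):
  {Y, V}: total = 2278
  {X, Y}: total = 2332
  {W, V}: total = 2918
  {X, W}: total = 2972
  {X, Z}: total = 3362
  {Y, Z}: total = 3494
  {Y, W}: total = 3512
  {Z, V}: total = 3528
  {X, V}: total = 4022
  {Z, W}: total = 4044
Best pair: {Y, V} with total 2278.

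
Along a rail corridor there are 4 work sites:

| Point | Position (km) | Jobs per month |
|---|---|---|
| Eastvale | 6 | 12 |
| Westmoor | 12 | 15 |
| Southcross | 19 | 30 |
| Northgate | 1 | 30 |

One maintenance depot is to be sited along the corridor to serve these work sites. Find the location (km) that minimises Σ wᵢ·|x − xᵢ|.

For a sum of weighted absolute distances on a line, the optimum is the weighted median (not the mean). Total weight W = 87; half-weight = 43.5.
Sort by position and accumulate weight:
  km 1 (Northgate, w=30) → cum 30
  km 6 (Eastvale, w=12) → cum 42
  km 12 (Westmoor, w=15) → cum 57  ≥ 43.5 → median here
  km 19 (Southcross, w=30) → cum 87
Optimal location: km 12.

x = 12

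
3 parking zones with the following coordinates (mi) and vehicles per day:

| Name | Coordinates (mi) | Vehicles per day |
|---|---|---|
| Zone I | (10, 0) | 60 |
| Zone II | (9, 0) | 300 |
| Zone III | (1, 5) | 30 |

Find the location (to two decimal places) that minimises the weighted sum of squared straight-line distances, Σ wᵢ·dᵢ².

The minimiser of Σwᵢ‖p−pᵢ‖² is the weighted centroid p* = (Σwᵢpᵢ)/(Σwᵢ).
Σwᵢ = 390.
Σwᵢxᵢ = 60·10 + 300·9 + 30·1 = 3330.
Σwᵢyᵢ = 60·0 + 300·0 + 30·5 = 150.
x* = 3330/390 = 8.54, y* = 150/390 = 0.38.

(8.54, 0.38)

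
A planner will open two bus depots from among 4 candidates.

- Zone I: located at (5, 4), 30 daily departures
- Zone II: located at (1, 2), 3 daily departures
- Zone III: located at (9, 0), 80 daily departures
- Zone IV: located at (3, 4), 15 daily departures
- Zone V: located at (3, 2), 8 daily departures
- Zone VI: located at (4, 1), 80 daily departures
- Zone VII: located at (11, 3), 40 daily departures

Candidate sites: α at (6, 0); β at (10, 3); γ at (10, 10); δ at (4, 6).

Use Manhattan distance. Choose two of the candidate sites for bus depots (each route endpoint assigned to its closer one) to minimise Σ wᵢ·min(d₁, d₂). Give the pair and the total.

Evaluate every pair (each demand assigned to the nearer of the two):
  {α, β}: total = 836
  {β, δ}: total = 956
  {α, δ}: total = 996
  {α, γ}: total = 1116
  {β, γ}: total = 1394
  {γ, δ}: total = 1796
Best pair: {α, β} with total 836.

{α, β}, total 836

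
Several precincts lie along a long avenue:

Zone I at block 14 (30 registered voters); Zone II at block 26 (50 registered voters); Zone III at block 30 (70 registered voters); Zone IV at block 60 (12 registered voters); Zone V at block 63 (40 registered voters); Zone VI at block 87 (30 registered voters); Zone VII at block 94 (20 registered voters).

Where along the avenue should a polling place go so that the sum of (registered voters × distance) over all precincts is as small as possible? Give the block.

For a sum of weighted absolute distances on a line, the optimum is the weighted median (not the mean). Total weight W = 252; half-weight = 126.
Sort by position and accumulate weight:
  block 14 (Zone I, w=30) → cum 30
  block 26 (Zone II, w=50) → cum 80
  block 30 (Zone III, w=70) → cum 150  ≥ 126 → median here
  block 60 (Zone IV, w=12) → cum 162
  block 63 (Zone V, w=40) → cum 202
  block 87 (Zone VI, w=30) → cum 232
  block 94 (Zone VII, w=20) → cum 252
Optimal location: block 30.

x = 30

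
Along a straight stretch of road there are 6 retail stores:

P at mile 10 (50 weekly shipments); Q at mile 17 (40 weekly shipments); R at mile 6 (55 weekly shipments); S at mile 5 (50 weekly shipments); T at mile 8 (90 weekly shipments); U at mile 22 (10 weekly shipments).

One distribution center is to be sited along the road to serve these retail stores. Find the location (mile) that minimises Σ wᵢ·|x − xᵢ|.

For a sum of weighted absolute distances on a line, the optimum is the weighted median (not the mean). Total weight W = 295; half-weight = 147.5.
Sort by position and accumulate weight:
  mile 5 (S, w=50) → cum 50
  mile 6 (R, w=55) → cum 105
  mile 8 (T, w=90) → cum 195  ≥ 147.5 → median here
  mile 10 (P, w=50) → cum 245
  mile 17 (Q, w=40) → cum 285
  mile 22 (U, w=10) → cum 295
Optimal location: mile 8.

x = 8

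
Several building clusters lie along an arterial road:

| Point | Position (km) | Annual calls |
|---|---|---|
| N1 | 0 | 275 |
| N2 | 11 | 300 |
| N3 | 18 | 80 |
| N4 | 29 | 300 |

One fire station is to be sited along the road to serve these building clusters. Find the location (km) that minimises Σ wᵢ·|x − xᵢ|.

x = 11

For a sum of weighted absolute distances on a line, the optimum is the weighted median (not the mean). Total weight W = 955; half-weight = 477.5.
Sort by position and accumulate weight:
  km 0 (N1, w=275) → cum 275
  km 11 (N2, w=300) → cum 575  ≥ 477.5 → median here
  km 18 (N3, w=80) → cum 655
  km 29 (N4, w=300) → cum 955
Optimal location: km 11.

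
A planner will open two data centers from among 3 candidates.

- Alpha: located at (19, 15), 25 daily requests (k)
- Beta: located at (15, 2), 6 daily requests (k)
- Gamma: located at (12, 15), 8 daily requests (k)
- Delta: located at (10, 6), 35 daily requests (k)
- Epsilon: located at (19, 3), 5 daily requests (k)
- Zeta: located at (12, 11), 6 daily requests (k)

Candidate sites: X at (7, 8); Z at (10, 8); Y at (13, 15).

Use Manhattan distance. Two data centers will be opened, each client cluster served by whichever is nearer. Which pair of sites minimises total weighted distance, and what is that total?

Evaluate every pair (each demand assigned to the nearer of the two):
  {Z, Y}: total = 394
  {X, Y}: total = 532
  {X, Z}: total = 708
Best pair: {Z, Y} with total 394.

{Z, Y}, total 394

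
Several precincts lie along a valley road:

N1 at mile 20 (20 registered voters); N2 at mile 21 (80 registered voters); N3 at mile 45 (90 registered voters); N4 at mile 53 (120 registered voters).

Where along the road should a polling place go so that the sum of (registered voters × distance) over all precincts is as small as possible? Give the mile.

For a sum of weighted absolute distances on a line, the optimum is the weighted median (not the mean). Total weight W = 310; half-weight = 155.
Sort by position and accumulate weight:
  mile 20 (N1, w=20) → cum 20
  mile 21 (N2, w=80) → cum 100
  mile 45 (N3, w=90) → cum 190  ≥ 155 → median here
  mile 53 (N4, w=120) → cum 310
Optimal location: mile 45.

x = 45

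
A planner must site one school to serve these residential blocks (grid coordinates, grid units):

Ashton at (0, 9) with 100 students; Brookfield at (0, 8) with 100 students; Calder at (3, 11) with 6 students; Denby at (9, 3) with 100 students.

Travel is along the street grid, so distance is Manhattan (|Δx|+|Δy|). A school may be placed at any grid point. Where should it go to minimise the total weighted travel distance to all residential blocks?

(0, 8)

Manhattan distance separates: Σwᵢ(|x−xᵢ|+|y−yᵢ|) = Σwᵢ|x−xᵢ| + Σwᵢ|y−yᵢ|, so x and y are optimised independently as 1-D weighted medians.
Total weight W = 306; half = 153.
x-coordinate, sorted with cumulative weight:
  x=0 (Ashton, w=100) cum 100
  x=0 (Brookfield, w=100) cum 200  ← median
  x=3 (Calder, w=6) cum 206
  x=9 (Denby, w=100) cum 306
⇒ x* = 0
y-coordinate, sorted with cumulative weight:
  y=3 (Denby, w=100) cum 100
  y=8 (Brookfield, w=100) cum 200  ← median
  y=9 (Ashton, w=100) cum 300
  y=11 (Calder, w=6) cum 306
⇒ y* = 8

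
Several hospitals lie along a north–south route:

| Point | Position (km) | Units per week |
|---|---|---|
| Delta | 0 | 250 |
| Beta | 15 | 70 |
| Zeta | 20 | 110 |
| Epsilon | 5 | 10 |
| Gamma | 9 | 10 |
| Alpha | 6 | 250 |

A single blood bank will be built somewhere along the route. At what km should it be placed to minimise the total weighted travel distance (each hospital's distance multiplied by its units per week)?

For a sum of weighted absolute distances on a line, the optimum is the weighted median (not the mean). Total weight W = 700; half-weight = 350.
Sort by position and accumulate weight:
  km 0 (Delta, w=250) → cum 250
  km 5 (Epsilon, w=10) → cum 260
  km 6 (Alpha, w=250) → cum 510  ≥ 350 → median here
  km 9 (Gamma, w=10) → cum 520
  km 15 (Beta, w=70) → cum 590
  km 20 (Zeta, w=110) → cum 700
Optimal location: km 6.

x = 6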